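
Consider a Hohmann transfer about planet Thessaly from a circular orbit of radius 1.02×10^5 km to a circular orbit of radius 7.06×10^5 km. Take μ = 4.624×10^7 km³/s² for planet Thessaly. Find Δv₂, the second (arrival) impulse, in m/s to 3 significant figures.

Δv₂ = 4030 m/s

Transfer-ellipse semi-major axis a_t = (r₁ + r₂)/2 = (1.020×10^5 + 7.060×10^5)/2 = 4.040×10^5 km.
Circular speed at r = 7.060×10^5 km: v_c = √(μ/r) = 8.0929 km/s.
Transfer-orbit speed at the same r (vis-viva, a = a_t): v_t = √[μ(2/r − 1/a_t)] = 4.0665 km/s.
Δv₂ = |v_t − v_c| = |4.0665 − 8.0929| = 4.026 km/s.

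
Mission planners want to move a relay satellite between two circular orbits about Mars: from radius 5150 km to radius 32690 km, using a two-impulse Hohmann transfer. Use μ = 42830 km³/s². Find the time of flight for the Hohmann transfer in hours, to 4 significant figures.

Transfer-ellipse semi-major axis a_t = (r₁ + r₂)/2 = (5150 + 32690)/2 = 18920 km.
Transfer time t = π√(a_t³/μ) = π√((18920)³ / 42830) = 39505 s.
Converting: 39505 s ÷ 3600 s/hour = 10.97 hours.

t = 10.97 hours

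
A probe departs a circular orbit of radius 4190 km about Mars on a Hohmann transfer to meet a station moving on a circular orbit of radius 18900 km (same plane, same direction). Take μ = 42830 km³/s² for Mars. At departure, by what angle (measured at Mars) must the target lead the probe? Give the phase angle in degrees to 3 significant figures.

φ = 94.1°

Transfer-ellipse semi-major axis a_t = (r₁ + r₂)/2 = (4190 + 18900)/2 = 11545 km.
Transfer time t = π√(a_t³/μ) = 18830 s.
Target angular speed ω₂ = √(μ/r₂³) = 7.965×10^-5 rad/s.
Angle swept by the target during transfer: ω₂·t = 1.500 rad = 85.94°.
Arrival is 180° from departure on the ellipse, so φ = 180° − 85.94° = 94.1°.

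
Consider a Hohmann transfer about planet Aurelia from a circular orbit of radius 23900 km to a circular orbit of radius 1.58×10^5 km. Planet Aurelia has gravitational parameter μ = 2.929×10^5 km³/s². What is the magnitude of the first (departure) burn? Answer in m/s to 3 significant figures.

Δv₁ = 1110 m/s

The Hohmann ellipse has a_t = (r₁ + r₂)/2 = 90950 km.
On the circular orbit at r = 23900 km, v_c = √(μ/r) = 3.501 km/s.
Vis-viva on the transfer ellipse at r = 23900 km gives v_t = √[μ(2/r − 1/a_t)] = 4.614 km/s.
Δv₁ = |v_t − v_c| = |4.614 − 3.501| = 1.113 km/s.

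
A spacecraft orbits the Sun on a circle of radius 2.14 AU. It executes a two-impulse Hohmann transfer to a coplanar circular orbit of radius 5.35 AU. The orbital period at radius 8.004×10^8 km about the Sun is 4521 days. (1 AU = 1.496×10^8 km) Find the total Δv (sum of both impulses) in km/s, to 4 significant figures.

Δv = 7.117 km/s

From Kepler's third law T² = 4π²r³/μ at r = 8.004×10^8 km, T = 4521 days = 4521 × 86400 s = 3.906144×10^8 s: μ = 4π²r³/T² = 1.32674×10^11 km³/s².
In km: r₁ = 2.14 × 1.496×10^8 = 3.20144×10^8 km; r₂ = 5.35 × 1.496×10^8 = 8.0036×10^8 km.
Semi-major axis of the transfer orbit: a_t = (3.20144×10^8 + 8.0036×10^8)/2 = 5.60252×10^8 km.
Circular speed at r₁: v₁ = √(μ/r₁) = √(1.32674×10^11/3.20144×10^8) = 20.3573 km/s.
Transfer-orbit speed at r₁ (vis-viva equation): v_p = √[μ(2/r₁ − 1/a_t)] = 24.3316 km/s.
First burn Δv₁ = |v_p − v₁| = 3.9743 km/s.
At r₂, v₂ = √(μ/r₂) = 12.875 km/s.
Transfer-orbit speed at r₂: v_a = √[μ(2/r₂ − 1/a_t)] = 9.7326 km/s.
Second burn Δv₂ = |v₂ − v_a| = 3.1424 km/s.
Δv = Δv₁ + Δv₂ = 3.9743 + 3.1424 = 7.117 km/s.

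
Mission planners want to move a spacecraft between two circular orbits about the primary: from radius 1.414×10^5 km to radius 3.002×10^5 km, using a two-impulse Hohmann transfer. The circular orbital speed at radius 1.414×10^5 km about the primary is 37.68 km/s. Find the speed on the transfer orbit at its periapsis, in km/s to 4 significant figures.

v = 43.94 km/s

From the circular-orbit relation v² = μ/r at r = 1.414×10^5 km: μ = v²r = (37.68)² × 1.414×10^5 = 2.00757×10^8 km³/s².
The Hohmann ellipse has a_t = (r₁ + r₂)/2 = 2.208×10^5 km.
At periapsis, r = 1.414×10^5 km.
Applying v² = μ(2/r − 1/a_t): v = 43.94 km/s.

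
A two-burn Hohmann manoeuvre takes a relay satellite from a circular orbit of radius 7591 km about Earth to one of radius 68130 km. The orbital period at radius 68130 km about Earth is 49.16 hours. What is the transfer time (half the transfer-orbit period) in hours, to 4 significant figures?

From Kepler's third law T² = 4π²r³/μ at r = 68130 km, T = 49.16 hours = 49.16 × 3600 s = 1.76976×10^5 s: μ = 4π²r³/T² = 3.98608×10^5 km³/s².
Transfer-ellipse semi-major axis a_t = (r₁ + r₂)/2 = (7591 + 68130)/2 = 37860.5 km.
Half the transfer-orbit period gives t = π√(a_t³/μ) = 36660 s.
Converting: 36660 s ÷ 3600 s/hour = 10.18 hours.

t = 10.18 hours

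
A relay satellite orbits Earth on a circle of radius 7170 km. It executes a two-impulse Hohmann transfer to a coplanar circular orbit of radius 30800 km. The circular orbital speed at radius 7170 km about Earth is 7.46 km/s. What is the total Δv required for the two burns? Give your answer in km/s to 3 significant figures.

From the circular-orbit relation v² = μ/r at r = 7170 km: μ = v²r = (7.46)² × 7170 = 3.99022×10^5 km³/s².
Transfer-ellipse semi-major axis a_t = (r₁ + r₂)/2 = (7170 + 30800)/2 = 18985 km.
At r₁ the circular-orbit speed is v₁ = √(μ/r₁) = 7.460 km/s.
Transfer-orbit speed at r₁ (v² = μ(2/r − 1/a)): v_p = √[μ(2/r₁ − 1/a_t)] = 9.502 km/s.
First burn Δv₁ = |v_p − v₁| = 2.042 km/s.
Circular speed at r₂: v₂ = √(μ/r₂) = 3.599 km/s.
Transfer-orbit speed at r₂: v_a = √[μ(2/r₂ − 1/a_t)] = 2.212 km/s.
Second burn Δv₂ = |v₂ − v_a| = 1.387 km/s.
Total Δv = Δv₁ + Δv₂ = 3.429 km/s.

Δv = 3.43 km/s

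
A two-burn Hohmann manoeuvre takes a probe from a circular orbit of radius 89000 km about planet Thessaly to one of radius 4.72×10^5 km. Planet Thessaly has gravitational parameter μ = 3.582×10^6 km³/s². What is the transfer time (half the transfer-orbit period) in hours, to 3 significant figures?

t = 68.5 hours

Semi-major axis of the transfer orbit: a_t = (89000 + 4.720×10^5)/2 = 2.805×10^5 km.
Half the transfer-orbit period gives t = π√(a_t³/μ) = 2.466×10^5 s.
Converting: 2.466×10^5 s ÷ 3600 s/hour = 68.5 hours.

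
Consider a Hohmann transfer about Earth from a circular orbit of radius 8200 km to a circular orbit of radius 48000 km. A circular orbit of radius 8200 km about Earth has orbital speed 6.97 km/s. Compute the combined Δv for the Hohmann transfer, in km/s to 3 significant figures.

Δv = 3.46 km/s

From the circular-orbit relation v² = μ/r at r = 8200 km: μ = v²r = (6.97)² × 8200 = 3.98363×10^5 km³/s².
Semi-major axis of the transfer orbit: a_t = (8200 + 48000)/2 = 28100 km.
At r₁ the circular-orbit speed is v₁ = √(μ/r₁) = 6.9700 km/s.
Transfer-orbit speed at r₁ (vis-viva): v_p = √[μ(2/r₁ − 1/a_t)] = 9.1096 km/s.
First burn Δv₁ = |v_p − v₁| = 2.1396 km/s.
Circular speed at r₂: v₂ = √(μ/r₂) = 2.8808 km/s.
Transfer-orbit speed at r₂: v_a = √[μ(2/r₂ − 1/a_t)] = 1.5562 km/s.
Second burn Δv₂ = |v₂ − v_a| = 1.3246 km/s.
Total Δv = Δv₁ + Δv₂ = 3.464 km/s.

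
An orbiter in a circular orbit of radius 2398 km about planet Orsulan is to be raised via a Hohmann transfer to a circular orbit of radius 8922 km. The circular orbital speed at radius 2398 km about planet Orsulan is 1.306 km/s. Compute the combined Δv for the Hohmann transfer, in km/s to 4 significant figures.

From the circular-orbit relation v² = μ/r at r = 2398 km: μ = v²r = (1.306)² × 2398 = 4090.12 km³/s².
Transfer-ellipse semi-major axis a_t = (r₁ + r₂)/2 = (2398 + 8922)/2 = 5660 km.
At r₁ the circular-orbit speed is v₁ = √(μ/r₁) = 1.3060 km/s.
Transfer-orbit speed at r₁ (vis-viva): v_p = √[μ(2/r₁ − 1/a_t)] = 1.6397 km/s.
First burn Δv₁ = |v_p − v₁| = 0.3337 km/s.
At r₂, v₂ = √(μ/r₂) = 0.6771 km/s.
Transfer-orbit speed at r₂: v_a = √[μ(2/r₂ − 1/a_t)] = 0.4407 km/s.
Second burn Δv₂ = |v₂ − v_a| = 0.2364 km/s.
Total Δv = Δv₁ + Δv₂ = 0.5701 km/s.

Δv = 0.5701 km/s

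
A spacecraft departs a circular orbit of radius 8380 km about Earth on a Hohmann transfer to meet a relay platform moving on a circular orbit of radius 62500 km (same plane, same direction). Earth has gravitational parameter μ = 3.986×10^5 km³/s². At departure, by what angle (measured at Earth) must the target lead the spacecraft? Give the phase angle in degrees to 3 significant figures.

The Hohmann ellipse has a_t = (r₁ + r₂)/2 = 35440 km.
Transfer time t = π√(a_t³/μ) = 33199 s.
Target angular speed ω₂ = √(μ/r₂³) = 4.0406×10^-5 rad/s.
Angle swept by the target during transfer: ω₂·t = 1.3414 rad = 76.86°.
The spacecraft traverses 180° on the transfer ellipse, so the target must lead by 180° − 76.86° = 103°.

φ = 103°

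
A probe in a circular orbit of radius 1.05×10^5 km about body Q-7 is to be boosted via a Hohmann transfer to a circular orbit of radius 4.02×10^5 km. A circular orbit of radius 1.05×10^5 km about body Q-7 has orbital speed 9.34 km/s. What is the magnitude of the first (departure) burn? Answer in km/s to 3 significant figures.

Δv₁ = 2.42 km/s

From the circular-orbit relation v² = μ/r at r = 1.05×10^5 km: μ = v²r = (9.34)² × 1.05×10^5 = 9.15974×10^6 km³/s².
Transfer-ellipse semi-major axis a_t = (r₁ + r₂)/2 = (1.050×10^5 + 4.020×10^5)/2 = 2.535×10^5 km.
On the circular orbit at r = 1.050×10^5 km, v_c = √(μ/r) = 9.3400 km/s.
Transfer-orbit speed at the same r (vis-viva, a = a_t): v_t = √[μ(2/r − 1/a_t)] = 11.762 km/s.
Δv₁ = |v_t − v_c| = |11.762 − 9.3400| = 2.422 km/s.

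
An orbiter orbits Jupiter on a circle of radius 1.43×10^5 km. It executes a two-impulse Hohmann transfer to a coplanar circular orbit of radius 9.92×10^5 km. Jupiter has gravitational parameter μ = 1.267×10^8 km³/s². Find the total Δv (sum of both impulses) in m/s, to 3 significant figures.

Semi-major axis of the transfer orbit: a_t = (1.430×10^5 + 9.920×10^5)/2 = 5.675×10^5 km.
At r₁ the circular-orbit speed is v₁ = √(μ/r₁) = 29.766 km/s.
On the transfer ellipse at r₁, v² = μ(2/r − 1/a) gives v_p = √[μ(2/r₁ − 1/a_t)] = 39.354 km/s.
First burn Δv₁ = |v_p − v₁| = 9.588 km/s.
At r₂, v₂ = √(μ/r₂) = 11.301 km/s.
Transfer-orbit speed at r₂: v_a = √[μ(2/r₂ − 1/a_t)] = 5.6731 km/s.
Second burn Δv₂ = |v₂ − v_a| = 5.628 km/s.
Δv = Δv₁ + Δv₂ = 9.588 + 5.628 = 15.22 km/s.

Δv = 15200 m/s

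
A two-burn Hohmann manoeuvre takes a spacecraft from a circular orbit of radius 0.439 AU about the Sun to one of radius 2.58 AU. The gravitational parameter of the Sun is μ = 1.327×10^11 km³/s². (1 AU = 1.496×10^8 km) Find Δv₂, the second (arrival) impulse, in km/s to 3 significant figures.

Δv₂ = 8.54 km/s

In km: r₁ = 0.439 × 1.496×10^8 = 6.56744×10^7 km; r₂ = 2.58 × 1.496×10^8 = 3.85968×10^8 km.
Semi-major axis of the transfer orbit: a_t = (6.56744×10^7 + 3.85968×10^8)/2 = 2.258212×10^8 km.
On the circular orbit at r = 3.85968×10^8 km, v_c = √(μ/r) = 18.542 km/s.
Transfer-orbit speed at the same r (vis-viva, a = a_t): v_t = √[μ(2/r − 1/a_t)] = 9.9994 km/s.
Δv₂ = |v_t − v_c| = |9.9994 − 18.542| = 8.543 km/s.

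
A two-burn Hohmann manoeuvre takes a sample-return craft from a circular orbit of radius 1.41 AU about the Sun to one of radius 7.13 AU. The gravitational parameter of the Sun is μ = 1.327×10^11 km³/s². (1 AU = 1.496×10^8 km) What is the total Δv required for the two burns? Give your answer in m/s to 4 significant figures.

In km: r₁ = 1.41 × 1.496×10^8 = 2.10936×10^8 km; r₂ = 7.13 × 1.496×10^8 = 1.066648×10^9 km.
The Hohmann ellipse has a_t = (r₁ + r₂)/2 = 6.38792×10^8 km.
At r₁ the circular-orbit speed is v₁ = √(μ/r₁) = 25.082 km/s.
Transfer-orbit speed at r₁ (v² = μ(2/r − 1/a)): v_p = √[μ(2/r₁ − 1/a_t)] = 32.411 km/s.
First burn Δv₁ = |v_p − v₁| = 7.329 km/s.
At r₂, v₂ = √(μ/r₂) = 11.1539 km/s.
Transfer-orbit speed at r₂: v_a = √[μ(2/r₂ − 1/a_t)] = 6.40945 km/s.
Second burn Δv₂ = |v₂ − v_a| = 4.744 km/s.
Total Δv = Δv₁ + Δv₂ = 12.07 km/s.

Δv = 12070 m/s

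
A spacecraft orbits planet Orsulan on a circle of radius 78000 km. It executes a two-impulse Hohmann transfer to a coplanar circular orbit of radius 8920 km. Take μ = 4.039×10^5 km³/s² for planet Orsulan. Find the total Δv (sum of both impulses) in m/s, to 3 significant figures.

Δv = 3530 m/s

Semi-major axis of the transfer orbit: a_t = (78000 + 8920)/2 = 43460 km.
Circular speed at r₁: v₁ = √(μ/r₁) = √(4.039×10^5/78000) = 2.27557 km/s.
On the transfer ellipse at r₁, vis-viva gives v_a = √[μ(2/r₁ − 1/a_t)] = 1.03093 km/s.
First burn Δv₁ = |v_a − v₁| = 1.2446 km/s.
At r₂, v₂ = √(μ/r₂) = 6.72906 km/s.
Transfer-orbit speed at r₂: v_p = √[μ(2/r₂ − 1/a_t)] = 9.01482 km/s.
Second burn Δv₂ = |v₂ − v_p| = 2.2858 km/s.
Total Δv = Δv₁ + Δv₂ = 3.530 km/s.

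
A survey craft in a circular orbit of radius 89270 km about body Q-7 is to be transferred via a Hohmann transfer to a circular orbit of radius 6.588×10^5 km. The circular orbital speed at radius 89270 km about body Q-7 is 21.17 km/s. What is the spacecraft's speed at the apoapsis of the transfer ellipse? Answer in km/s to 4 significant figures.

From the circular-orbit relation v² = μ/r at r = 89270 km: μ = v²r = (21.17)² × 89270 = 4.00080×10^7 km³/s².
Transfer-ellipse semi-major axis a_t = (r₁ + r₂)/2 = (89270 + 6.588×10^5)/2 = 3.74035×10^5 km.
At apoapsis, r = 6.588×10^5 km.
From the vis-viva equation, v = √[μ(2/r − 1/a_t)] = 3.807 km/s.

v = 3.807 km/s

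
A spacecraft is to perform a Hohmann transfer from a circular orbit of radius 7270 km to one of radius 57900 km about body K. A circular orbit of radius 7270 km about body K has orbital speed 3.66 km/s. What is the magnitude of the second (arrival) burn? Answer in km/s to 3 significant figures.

Δv₂ = 0.684 km/s

From the circular-orbit relation v² = μ/r at r = 7270 km: μ = v²r = (3.66)² × 7270 = 97386.0 km³/s².
Transfer-ellipse semi-major axis a_t = (r₁ + r₂)/2 = (7270 + 57900)/2 = 32585 km.
Circular speed at r = 57900 km: v_c = √(μ/r) = 1.2969 km/s.
Transfer-orbit speed at the same r (vis-viva, a = a_t): v_t = √[μ(2/r − 1/a_t)] = 0.61259 km/s.
Δv₂ = |v_t − v_c| = |0.61259 − 1.2969| = 0.6843 km/s.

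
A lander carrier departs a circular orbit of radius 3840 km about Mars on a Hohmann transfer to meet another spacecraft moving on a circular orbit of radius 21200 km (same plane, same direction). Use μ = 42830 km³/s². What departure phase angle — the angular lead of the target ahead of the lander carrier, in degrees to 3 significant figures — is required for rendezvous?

φ = 98.3°

Transfer-ellipse semi-major axis a_t = (r₁ + r₂)/2 = (3840 + 21200)/2 = 12520 km.
The half-period of the transfer ellipse is t = π√(a_t³/μ) = 21266 s.
Target angular speed ω₂ = √(μ/r₂³) = 6.7046×10^-5 rad/s.
Angle swept by the target during transfer: ω₂·t = 1.4258 rad = 81.69°.
Arrival is 180° from departure on the ellipse, so φ = 180° − 81.69° = 98.3°.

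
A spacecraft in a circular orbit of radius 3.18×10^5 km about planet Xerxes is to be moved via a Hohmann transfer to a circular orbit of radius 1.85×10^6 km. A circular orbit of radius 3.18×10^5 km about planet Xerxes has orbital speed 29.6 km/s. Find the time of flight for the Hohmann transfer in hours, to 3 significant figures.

t = 59.0 hours

From the circular-orbit relation v² = μ/r at r = 3.18×10^5 km: μ = v²r = (29.6)² × 3.18×10^5 = 2.78619×10^8 km³/s².
The Hohmann ellipse has a_t = (r₁ + r₂)/2 = 1.084×10^6 km.
Half the transfer-orbit period gives t = π√(a_t³/μ) = 2.124×10^5 s.
Converting: 2.124×10^5 s ÷ 3600 s/hour = 59.0 hours.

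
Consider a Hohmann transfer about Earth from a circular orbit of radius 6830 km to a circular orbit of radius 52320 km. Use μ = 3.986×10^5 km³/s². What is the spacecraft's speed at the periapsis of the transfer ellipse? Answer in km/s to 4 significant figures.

The Hohmann ellipse has a_t = (r₁ + r₂)/2 = 29575 km.
At periapsis, r = 6830 km.
Applying v² = μ(2/r − 1/a_t): v = 10.16 km/s.

v = 10.16 km/s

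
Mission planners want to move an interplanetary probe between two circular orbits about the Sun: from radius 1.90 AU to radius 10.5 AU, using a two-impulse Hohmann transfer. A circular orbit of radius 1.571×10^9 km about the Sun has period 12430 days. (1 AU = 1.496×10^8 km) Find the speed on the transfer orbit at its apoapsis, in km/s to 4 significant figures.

From Kepler's third law T² = 4π²r³/μ at r = 1.571×10^9 km, T = 12430 days = 12430 × 86400 s = 1.073952×10^9 s: μ = 4π²r³/T² = 1.32715×10^11 km³/s².
In km: r₁ = 1.90 × 1.496×10^8 = 2.8424×10^8 km; r₂ = 10.5 × 1.496×10^8 = 1.5708×10^9 km.
Transfer-ellipse semi-major axis a_t = (r₁ + r₂)/2 = (2.8424×10^8 + 1.5708×10^9)/2 = 9.2752×10^8 km.
The apoapsis of the transfer ellipse is at r = 1.5708×10^9 km.
Vis-viva: v = √[μ(2/r − 1/a_t)] = √[1.32715×10^11 × (2/1.5708×10^9 − 1/9.2752×10^8)] = 5.088 km/s.

v = 5.088 km/s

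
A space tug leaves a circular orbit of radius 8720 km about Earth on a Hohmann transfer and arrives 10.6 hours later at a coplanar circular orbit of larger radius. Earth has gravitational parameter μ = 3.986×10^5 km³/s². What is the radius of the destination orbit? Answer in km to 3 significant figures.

Transfer time t = 10.6 hours = 38160 s, and t = π√(a_t³/μ).
So a_t = (μ t²/π²)^(1/3) = (3.986×10^5 × (38160)² / π²)^(1/3) = 38888 km.
Since a_t = (r₁ + r₂)/2, r₂ = 2a_t − r₁ = 2×38888 − 8720 = 69056 km.

r₂ = 69100 km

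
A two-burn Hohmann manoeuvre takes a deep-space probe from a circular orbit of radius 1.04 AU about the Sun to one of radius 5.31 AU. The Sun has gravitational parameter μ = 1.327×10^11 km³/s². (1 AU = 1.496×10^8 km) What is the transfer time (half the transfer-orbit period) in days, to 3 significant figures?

t = 1030 days

In km: r₁ = 1.04 × 1.496×10^8 = 1.55584×10^8 km; r₂ = 5.31 × 1.496×10^8 = 7.94376×10^8 km.
Semi-major axis of the transfer orbit: a_t = (1.55584×10^8 + 7.94376×10^8)/2 = 4.7498×10^8 km.
Transfer time t = π√(a_t³/μ) = π√((4.7498×10^8)³ / 1.327×10^11) = 8.927×10^7 s.
Converting: 8.927×10^7 s ÷ 86400 s/day = 1030 days.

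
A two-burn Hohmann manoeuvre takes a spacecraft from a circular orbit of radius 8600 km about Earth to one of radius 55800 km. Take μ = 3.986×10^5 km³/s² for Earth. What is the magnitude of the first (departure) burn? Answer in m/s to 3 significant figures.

Δv₁ = 2150 m/s

The Hohmann ellipse has a_t = (r₁ + r₂)/2 = 32200 km.
Circular speed at r = 8600 km: v_c = √(μ/r) = 6.808 km/s.
Transfer-orbit speed at the same r (vis-viva, a = a_t): v_t = √[μ(2/r − 1/a_t)] = 8.962 km/s.
Δv₁ = |v_t − v_c| = |8.962 − 6.808| = 2.154 km/s.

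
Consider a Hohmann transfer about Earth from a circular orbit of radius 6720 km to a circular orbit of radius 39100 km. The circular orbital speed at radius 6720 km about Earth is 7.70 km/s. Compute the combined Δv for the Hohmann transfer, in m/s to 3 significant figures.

From the circular-orbit relation v² = μ/r at r = 6720 km: μ = v²r = (7.70)² × 6720 = 3.98429×10^5 km³/s².
Transfer-ellipse semi-major axis a_t = (r₁ + r₂)/2 = (6720 + 39100)/2 = 22910 km.
At r₁ the circular-orbit speed is v₁ = √(μ/r₁) = 7.70000 km/s.
On the transfer ellipse at r₁, vis-viva gives v_p = √[μ(2/r₁ − 1/a_t)] = 10.0593 km/s.
First burn Δv₁ = |v_p − v₁| = 2.3593 km/s.
At r₂, v₂ = √(μ/r₂) = 3.1922 km/s.
Transfer-orbit speed at r₂: v_a = √[μ(2/r₂ − 1/a_t)] = 1.7289 km/s.
Second burn Δv₂ = |v₂ − v_a| = 1.4633 km/s.
Total Δv = Δv₁ + Δv₂ = 3.823 km/s.

Δv = 3820 m/s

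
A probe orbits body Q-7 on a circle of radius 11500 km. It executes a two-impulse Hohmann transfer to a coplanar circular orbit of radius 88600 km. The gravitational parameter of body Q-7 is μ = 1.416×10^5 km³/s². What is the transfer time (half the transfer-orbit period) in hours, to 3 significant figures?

The Hohmann ellipse has a_t = (r₁ + r₂)/2 = 50050 km.
By Kepler's third law the transfer-orbit period is T = 2π√(a_t³/μ), so t = T/2 = 93480 s.
Converting: 93480 s ÷ 3600 s/hour = 26.0 hours.

t = 26.0 hours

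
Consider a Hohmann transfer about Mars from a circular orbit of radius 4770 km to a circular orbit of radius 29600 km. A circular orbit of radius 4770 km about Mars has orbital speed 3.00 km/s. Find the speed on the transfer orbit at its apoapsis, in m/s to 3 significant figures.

v = 634 m/s

From the circular-orbit relation v² = μ/r at r = 4770 km: μ = v²r = (3.00)² × 4770 = 42930.0 km³/s².
Transfer-ellipse semi-major axis a_t = (r₁ + r₂)/2 = (4770 + 29600)/2 = 17185 km.
At apoapsis, r = 29600 km.
Applying v² = μ(2/r − 1/a_t): v = 0.6345 km/s.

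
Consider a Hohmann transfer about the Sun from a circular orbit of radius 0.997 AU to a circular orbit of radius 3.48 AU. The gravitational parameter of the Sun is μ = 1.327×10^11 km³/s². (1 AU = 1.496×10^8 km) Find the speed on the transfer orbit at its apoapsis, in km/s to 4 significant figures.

v = 10.65 km/s

In km: r₁ = 0.997 × 1.496×10^8 = 1.491512×10^8 km; r₂ = 3.48 × 1.496×10^8 = 5.20608×10^8 km.
Semi-major axis of the transfer orbit: a_t = (1.491512×10^8 + 5.20608×10^8)/2 = 3.348796×10^8 km.
The apoapsis of the transfer ellipse is at r = 5.20608×10^8 km.
Applying v² = μ(2/r − 1/a_t): v = 10.65 km/s.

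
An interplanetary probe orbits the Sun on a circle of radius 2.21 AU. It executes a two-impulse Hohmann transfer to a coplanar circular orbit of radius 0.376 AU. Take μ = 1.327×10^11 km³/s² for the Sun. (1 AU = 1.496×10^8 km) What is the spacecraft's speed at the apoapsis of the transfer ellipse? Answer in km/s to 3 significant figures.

v = 10.8 km/s

In km: r₁ = 2.21 × 1.496×10^8 = 3.30616×10^8 km; r₂ = 0.376 × 1.496×10^8 = 5.62496×10^7 km.
Transfer-ellipse semi-major axis a_t = (r₁ + r₂)/2 = (3.30616×10^8 + 5.62496×10^7)/2 = 1.934328×10^8 km.
The apoapsis of the transfer ellipse is at r = 3.30616×10^8 km.
From the vis-viva equation, v = √[μ(2/r − 1/a_t)] = 10.80 km/s.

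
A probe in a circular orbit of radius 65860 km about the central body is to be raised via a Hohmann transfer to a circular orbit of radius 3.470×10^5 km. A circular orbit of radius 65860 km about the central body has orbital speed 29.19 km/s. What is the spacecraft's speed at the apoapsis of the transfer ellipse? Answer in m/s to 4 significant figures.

From the circular-orbit relation v² = μ/r at r = 65860 km: μ = v²r = (29.19)² × 65860 = 5.61164×10^7 km³/s².
Transfer-ellipse semi-major axis a_t = (r₁ + r₂)/2 = (65860 + 3.470×10^5)/2 = 2.0643×10^5 km.
The apoapsis of the transfer ellipse is at r = 3.470×10^5 km.
From the vis-viva equation, v = √[μ(2/r − 1/a_t)] = 7.183 km/s.

v = 7183 m/s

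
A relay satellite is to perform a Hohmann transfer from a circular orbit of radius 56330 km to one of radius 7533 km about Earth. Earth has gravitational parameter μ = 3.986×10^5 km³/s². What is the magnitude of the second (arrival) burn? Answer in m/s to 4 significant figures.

Semi-major axis of the transfer orbit: a_t = (56330 + 7533)/2 = 31931.5 km.
Circular speed at r = 7533 km: v_c = √(μ/r) = 7.2742 km/s.
Vis-viva on the transfer ellipse at r = 7533 km gives v_t = √[μ(2/r − 1/a_t)] = 9.6615 km/s.
Δv₂ = |v_t − v_c| = |9.6615 − 7.2742| = 2.387 km/s.

Δv₂ = 2387 m/s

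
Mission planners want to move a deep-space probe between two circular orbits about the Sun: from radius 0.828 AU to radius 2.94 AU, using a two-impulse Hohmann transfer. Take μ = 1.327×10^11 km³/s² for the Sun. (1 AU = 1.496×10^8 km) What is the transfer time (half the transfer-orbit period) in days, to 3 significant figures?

In km: r₁ = 0.828 × 1.496×10^8 = 1.238688×10^8 km; r₂ = 2.94 × 1.496×10^8 = 4.39824×10^8 km.
Semi-major axis of the transfer orbit: a_t = (1.238688×10^8 + 4.39824×10^8)/2 = 2.818464×10^8 km.
Half the transfer-orbit period gives t = π√(a_t³/μ) = 4.081×10^7 s.
Converting: 4.081×10^7 s ÷ 86400 s/day = 472 days.

t = 472 days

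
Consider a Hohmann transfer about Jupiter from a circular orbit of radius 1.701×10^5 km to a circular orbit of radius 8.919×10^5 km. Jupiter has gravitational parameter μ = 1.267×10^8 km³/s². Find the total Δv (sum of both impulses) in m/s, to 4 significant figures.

The Hohmann ellipse has a_t = (r₁ + r₂)/2 = 5.310×10^5 km.
At r₁ the circular-orbit speed is v₁ = √(μ/r₁) = 27.292 km/s.
On the transfer ellipse at r₁, vis-viva equation gives v_p = √[μ(2/r₁ − 1/a_t)] = 35.371 km/s.
First burn Δv₁ = |v_p − v₁| = 8.079 km/s.
Circular speed at r₂: v₂ = √(μ/r₂) = 11.919 km/s.
Transfer-orbit speed at r₂: v_a = √[μ(2/r₂ − 1/a_t)] = 6.7458 km/s.
Second burn Δv₂ = |v₂ − v_a| = 5.173 km/s.
Total Δv = Δv₁ + Δv₂ = 13.25 km/s.

Δv = 13250 m/s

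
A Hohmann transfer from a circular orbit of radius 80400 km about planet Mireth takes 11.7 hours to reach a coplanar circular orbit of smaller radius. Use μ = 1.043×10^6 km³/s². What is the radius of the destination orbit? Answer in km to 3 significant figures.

r₂ = 34100 km

Transfer time t = 11.7 hours = 42120 s, and t = π√(a_t³/μ).
So a_t = (μ t²/π²)^(1/3) = (1.043×10^6 × (42120)² / π²)^(1/3) = 57234 km.
Since a_t = (r₁ + r₂)/2, r₂ = 2a_t − r₁ = 2×57234 − 80400 = 34068 km.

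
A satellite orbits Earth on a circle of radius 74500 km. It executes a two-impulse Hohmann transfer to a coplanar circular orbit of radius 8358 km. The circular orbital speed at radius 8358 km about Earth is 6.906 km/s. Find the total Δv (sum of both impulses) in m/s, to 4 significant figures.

From the circular-orbit relation v² = μ/r at r = 8358 km: μ = v²r = (6.906)² × 8358 = 3.98617×10^5 km³/s².
The Hohmann ellipse has a_t = (r₁ + r₂)/2 = 41429 km.
Circular speed at r₁: v₁ = √(μ/r₁) = √(3.98617×10^5/74500) = 2.313 km/s.
On the transfer ellipse at r₁, vis-viva equation gives v_a = √[μ(2/r₁ − 1/a_t)] = 1.039 km/s.
First burn Δv₁ = |v_a − v₁| = 1.274 km/s.
Circular speed at r₂: v₂ = √(μ/r₂) = 6.906 km/s.
Transfer-orbit speed at r₂: v_p = √[μ(2/r₂ − 1/a_t)] = 9.261 km/s.
Second burn Δv₂ = |v₂ − v_p| = 2.355 km/s.
Total Δv = Δv₁ + Δv₂ = 3.629 km/s.

Δv = 3629 m/s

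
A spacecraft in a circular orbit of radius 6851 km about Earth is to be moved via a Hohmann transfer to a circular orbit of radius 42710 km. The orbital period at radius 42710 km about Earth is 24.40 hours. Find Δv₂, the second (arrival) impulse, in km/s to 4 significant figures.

Δv₂ = 1.449 km/s

From Kepler's third law T² = 4π²r³/μ at r = 42710 km, T = 24.40 hours = 24.40 × 3600 s = 87840 s: μ = 4π²r³/T² = 3.98624×10^5 km³/s².
The Hohmann ellipse has a_t = (r₁ + r₂)/2 = 24780.5 km.
On the circular orbit at r = 42710 km, v_c = √(μ/r) = 3.055 km/s.
Vis-viva on the transfer ellipse at r = 42710 km gives v_t = √[μ(2/r − 1/a_t)] = 1.606 km/s.
Δv₂ = |v_t − v_c| = |1.606 − 3.055| = 1.449 km/s.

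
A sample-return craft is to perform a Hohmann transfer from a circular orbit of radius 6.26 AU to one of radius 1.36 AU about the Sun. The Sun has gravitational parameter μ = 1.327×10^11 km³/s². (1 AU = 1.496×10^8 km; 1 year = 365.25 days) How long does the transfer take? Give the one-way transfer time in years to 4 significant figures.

t = 3.719 years

In km: r₁ = 6.26 × 1.496×10^8 = 9.36496×10^8 km; r₂ = 1.36 × 1.496×10^8 = 2.03456×10^8 km.
Transfer-ellipse semi-major axis a_t = (r₁ + r₂)/2 = (9.36496×10^8 + 2.03456×10^8)/2 = 5.69976×10^8 km.
Transfer time t = π√(a_t³/μ) = π√((5.69976×10^8)³ / 1.327×10^11) = 1.1735×10^8 s.
Converting: 1.1735×10^8 s ÷ 3.15576×10^7 s/year (365.25 × 86400) = 3.719 years.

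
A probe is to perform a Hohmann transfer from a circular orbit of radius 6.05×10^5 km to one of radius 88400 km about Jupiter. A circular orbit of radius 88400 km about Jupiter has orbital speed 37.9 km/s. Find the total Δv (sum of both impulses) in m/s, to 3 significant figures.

Δv = 19300 m/s

From the circular-orbit relation v² = μ/r at r = 88400 km: μ = v²r = (37.9)² × 88400 = 1.26979×10^8 km³/s².
Transfer-ellipse semi-major axis a_t = (r₁ + r₂)/2 = (6.050×10^5 + 88400)/2 = 3.467×10^5 km.
At r₁ the circular-orbit speed is v₁ = √(μ/r₁) = 14.487 km/s.
On the transfer ellipse at r₁, vis-viva equation gives v_a = √[μ(2/r₁ − 1/a_t)] = 7.3154 km/s.
First burn Δv₁ = |v_a − v₁| = 7.172 km/s.
At r₂, v₂ = √(μ/r₂) = 37.90 km/s.
Transfer-orbit speed at r₂: v_p = √[μ(2/r₂ − 1/a_t)] = 50.07 km/s.
Second burn Δv₂ = |v₂ − v_p| = 12.17 km/s.
Δv = Δv₁ + Δv₂ = 7.172 + 12.17 = 19.34 km/s.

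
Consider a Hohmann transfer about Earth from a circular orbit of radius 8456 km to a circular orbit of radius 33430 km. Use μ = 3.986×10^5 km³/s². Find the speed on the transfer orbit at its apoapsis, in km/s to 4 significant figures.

v = 2.194 km/s

Transfer-ellipse semi-major axis a_t = (r₁ + r₂)/2 = (8456 + 33430)/2 = 20943 km.
At apoapsis, r = 33430 km.
From the vis-viva equation, v = √[μ(2/r − 1/a_t)] = 2.194 km/s.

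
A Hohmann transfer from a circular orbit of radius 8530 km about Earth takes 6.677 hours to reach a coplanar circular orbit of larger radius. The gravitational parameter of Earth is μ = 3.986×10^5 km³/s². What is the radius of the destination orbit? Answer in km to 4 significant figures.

r₂ = 48620 km

Transfer time t = 6.677 hours = 24037.2 s, and t = π√(a_t³/μ).
So a_t = (μ t²/π²)^(1/3) = (3.986×10^5 × (24037.2)² / π²)^(1/3) = 28576 km.
Since a_t = (r₁ + r₂)/2, r₂ = 2a_t − r₁ = 2×28576 − 8530 = 48622 km.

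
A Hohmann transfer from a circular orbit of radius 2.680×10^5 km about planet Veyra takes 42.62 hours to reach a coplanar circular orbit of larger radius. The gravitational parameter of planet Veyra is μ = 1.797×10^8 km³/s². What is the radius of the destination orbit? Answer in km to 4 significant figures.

r₂ = 1.240×10^6 km

Transfer time t = 42.62 hours = 1.53432×10^5 s, and t = π√(a_t³/μ).
So a_t = (μ t²/π²)^(1/3) = (1.797×10^8 × (1.53432×10^5)² / π²)^(1/3) = 7.5398×10^5 km.
Since a_t = (r₁ + r₂)/2, r₂ = 2a_t − r₁ = 2×7.5398×10^5 − 2.680×10^5 = 1.23996×10^6 km.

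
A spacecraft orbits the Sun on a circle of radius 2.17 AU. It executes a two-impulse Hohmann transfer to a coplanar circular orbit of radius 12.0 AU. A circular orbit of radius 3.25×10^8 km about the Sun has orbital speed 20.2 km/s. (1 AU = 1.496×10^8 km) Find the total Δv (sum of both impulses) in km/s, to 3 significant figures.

From the circular-orbit relation v² = μ/r at r = 3.25×10^8 km: μ = v²r = (20.2)² × 3.25×10^8 = 1.32613×10^11 km³/s².
In km: r₁ = 2.17 × 1.496×10^8 = 3.24632×10^8 km; r₂ = 12.0 × 1.496×10^8 = 1.7952×10^9 km.
The Hohmann ellipse has a_t = (r₁ + r₂)/2 = 1.059916×10^9 km.
At r₁ the circular-orbit speed is v₁ = √(μ/r₁) = 20.21145 km/s.
On the transfer ellipse at r₁, v² = μ(2/r − 1/a) gives v_p = √[μ(2/r₁ − 1/a_t)] = 26.30378 km/s.
First burn Δv₁ = |v_p − v₁| = 6.09233 km/s.
Circular speed at r₂: v₂ = √(μ/r₂) = 8.59482 km/s.
Transfer-orbit speed at r₂: v_a = √[μ(2/r₂ − 1/a_t)] = 4.75660 km/s.
Second burn Δv₂ = |v₂ − v_a| = 3.83822 km/s.
Total Δv = Δv₁ + Δv₂ = 9.931 km/s.

Δv = 9.93 km/s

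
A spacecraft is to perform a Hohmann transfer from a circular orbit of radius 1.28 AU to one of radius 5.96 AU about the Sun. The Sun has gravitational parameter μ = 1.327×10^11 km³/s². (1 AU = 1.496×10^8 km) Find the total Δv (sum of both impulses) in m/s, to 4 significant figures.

In km: r₁ = 1.28 × 1.496×10^8 = 1.91488×10^8 km; r₂ = 5.96 × 1.496×10^8 = 8.91616×10^8 km.
The Hohmann ellipse has a_t = (r₁ + r₂)/2 = 5.41552×10^8 km.
Circular speed at r₁: v₁ = √(μ/r₁) = √(1.327×10^11/1.91488×10^8) = 26.325 km/s.
Transfer-orbit speed at r₁ (vis-viva equation): v_p = √[μ(2/r₁ − 1/a_t)] = 33.778 km/s.
First burn Δv₁ = |v_p − v₁| = 7.453 km/s.
At r₂, v₂ = √(μ/r₂) = 12.1996 km/s.
Transfer-orbit speed at r₂: v_a = √[μ(2/r₂ − 1/a_t)] = 7.25433 km/s.
Second burn Δv₂ = |v₂ − v_a| = 4.945 km/s.
Δv = Δv₁ + Δv₂ = 7.453 + 4.945 = 12.40 km/s.

Δv = 12400 m/s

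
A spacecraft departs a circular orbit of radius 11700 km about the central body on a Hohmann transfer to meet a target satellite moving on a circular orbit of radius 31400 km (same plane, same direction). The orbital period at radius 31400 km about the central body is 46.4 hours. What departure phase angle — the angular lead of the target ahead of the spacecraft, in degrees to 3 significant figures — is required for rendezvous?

From Kepler's third law T² = 4π²r³/μ at r = 31400 km, T = 46.4 hours = 46.4 × 3600 s = 1.6704×10^5 s: μ = 4π²r³/T² = 43803.4 km³/s².
The Hohmann ellipse has a_t = (r₁ + r₂)/2 = 21550 km.
The half-period of the transfer ellipse is t = π√(a_t³/μ) = 47490 s.
The target's mean motion on its circular orbit is ω₂ = √(μ/r₂³) = 3.761×10^-5 rad/s.
Angle swept by the target during transfer: ω₂·t = 1.786 rad = 102.3°.
Arrival is 180° from departure on the ellipse, so φ = 180° − 102.3° = 77.7°.

φ = 77.7°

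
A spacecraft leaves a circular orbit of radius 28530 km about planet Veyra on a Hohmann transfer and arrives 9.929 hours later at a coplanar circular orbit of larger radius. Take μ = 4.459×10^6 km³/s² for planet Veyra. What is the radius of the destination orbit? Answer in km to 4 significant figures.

r₂ = 1.380×10^5 km

Transfer time t = 9.929 hours = 35744.4 s, and t = π√(a_t³/μ).
So a_t = (μ t²/π²)^(1/3) = (4.459×10^6 × (35744.4)² / π²)^(1/3) = 83263 km.
Since a_t = (r₁ + r₂)/2, r₂ = 2a_t − r₁ = 2×83263 − 28530 = 1.37996×10^5 km.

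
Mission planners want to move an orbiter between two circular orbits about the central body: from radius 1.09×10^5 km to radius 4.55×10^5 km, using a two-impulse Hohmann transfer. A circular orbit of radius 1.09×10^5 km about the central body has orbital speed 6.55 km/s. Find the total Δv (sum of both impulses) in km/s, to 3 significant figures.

From the circular-orbit relation v² = μ/r at r = 1.09×10^5 km: μ = v²r = (6.55)² × 1.09×10^5 = 4.67637×10^6 km³/s².
The Hohmann ellipse has a_t = (r₁ + r₂)/2 = 2.820×10^5 km.
At r₁ the circular-orbit speed is v₁ = √(μ/r₁) = 6.550 km/s.
Transfer-orbit speed at r₁ (vis-viva): v_p = √[μ(2/r₁ − 1/a_t)] = 8.320 km/s.
First burn Δv₁ = |v_p − v₁| = 1.770 km/s.
At r₂, v₂ = √(μ/r₂) = 3.206 km/s.
Transfer-orbit speed at r₂: v_a = √[μ(2/r₂ − 1/a_t)] = 1.993 km/s.
Second burn Δv₂ = |v₂ − v_a| = 1.213 km/s.
Δv = Δv₁ + Δv₂ = 1.770 + 1.213 = 2.983 km/s.

Δv = 2.98 km/s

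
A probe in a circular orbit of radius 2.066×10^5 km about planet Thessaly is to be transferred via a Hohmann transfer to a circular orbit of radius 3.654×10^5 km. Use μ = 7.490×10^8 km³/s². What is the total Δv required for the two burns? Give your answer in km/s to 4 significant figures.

Δv = 14.64 km/s

The Hohmann ellipse has a_t = (r₁ + r₂)/2 = 2.860×10^5 km.
Circular speed at r₁: v₁ = √(μ/r₁) = √(7.490×10^8/2.066×10^5) = 60.211 km/s.
Transfer-orbit speed at r₁ (vis-viva equation): v_p = √[μ(2/r₁ − 1/a_t)] = 68.058 km/s.
First burn Δv₁ = |v_p − v₁| = 7.847 km/s.
At r₂, v₂ = √(μ/r₂) = 45.27481 km/s.
Transfer-orbit speed at r₂: v_a = √[μ(2/r₂ − 1/a_t)] = 38.48033 km/s.
Second burn Δv₂ = |v₂ − v_a| = 6.794 km/s.
Total Δv = Δv₁ + Δv₂ = 14.64 km/s.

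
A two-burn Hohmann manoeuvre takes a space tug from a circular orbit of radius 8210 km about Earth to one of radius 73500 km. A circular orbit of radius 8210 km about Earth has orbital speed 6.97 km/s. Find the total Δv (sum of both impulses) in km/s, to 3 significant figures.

From the circular-orbit relation v² = μ/r at r = 8210 km: μ = v²r = (6.97)² × 8210 = 3.98849×10^5 km³/s².
Semi-major axis of the transfer orbit: a_t = (8210 + 73500)/2 = 40855 km.
Circular speed at r₁: v₁ = √(μ/r₁) = √(3.98849×10^5/8210) = 6.970 km/s.
On the transfer ellipse at r₁, vis-viva gives v_p = √[μ(2/r₁ − 1/a_t)] = 9.349 km/s.
First burn Δv₁ = |v_p − v₁| = 2.379 km/s.
Circular speed at r₂: v₂ = √(μ/r₂) = 2.329 km/s.
Transfer-orbit speed at r₂: v_a = √[μ(2/r₂ − 1/a_t)] = 1.044 km/s.
Second burn Δv₂ = |v₂ − v_a| = 1.285 km/s.
Δv = Δv₁ + Δv₂ = 2.379 + 1.285 = 3.664 km/s.

Δv = 3.66 km/s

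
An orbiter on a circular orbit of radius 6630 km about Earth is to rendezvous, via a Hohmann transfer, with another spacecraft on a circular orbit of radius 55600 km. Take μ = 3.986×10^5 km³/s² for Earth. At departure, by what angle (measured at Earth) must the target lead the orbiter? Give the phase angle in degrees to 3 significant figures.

φ = 105°

Semi-major axis of the transfer orbit: a_t = (6630 + 55600)/2 = 31115 km.
The half-period of the transfer ellipse is t = π√(a_t³/μ) = 27310 s.
The target's mean motion on its circular orbit is ω₂ = √(μ/r₂³) = 4.816×10^-5 rad/s.
Angle swept by the target during transfer: ω₂·t = 1.3152 rad = 75.36°.
The orbiter traverses 180° on the transfer ellipse, so the target must lead by 180° − 75.36° = 105°.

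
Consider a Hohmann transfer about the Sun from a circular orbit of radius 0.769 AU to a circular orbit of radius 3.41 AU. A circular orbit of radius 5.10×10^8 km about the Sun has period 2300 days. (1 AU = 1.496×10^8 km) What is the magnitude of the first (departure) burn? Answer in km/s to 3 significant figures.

From Kepler's third law T² = 4π²r³/μ at r = 5.10×10^8 km, T = 2300 days = 2300 × 86400 s = 1.9872×10^8 s: μ = 4π²r³/T² = 1.32613×10^11 km³/s².
In km: r₁ = 0.769 × 1.496×10^8 = 1.150424×10^8 km; r₂ = 3.41 × 1.496×10^8 = 5.10136×10^8 km.
Transfer-ellipse semi-major axis a_t = (r₁ + r₂)/2 = (1.150424×10^8 + 5.10136×10^8)/2 = 3.125892×10^8 km.
Circular speed at r = 1.150424×10^8 km: v_c = √(μ/r) = 33.952 km/s.
Vis-viva on the transfer ellipse at r = 1.150424×10^8 km gives v_t = √[μ(2/r − 1/a_t)] = 43.373 km/s.
Δv₁ = |v_t − v_c| = |43.373 − 33.952| = 9.421 km/s.

Δv₁ = 9.42 km/s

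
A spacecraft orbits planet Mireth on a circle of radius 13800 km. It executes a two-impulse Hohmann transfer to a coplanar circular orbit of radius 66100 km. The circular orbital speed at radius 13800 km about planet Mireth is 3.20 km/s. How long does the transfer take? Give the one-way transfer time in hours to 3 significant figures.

t = 18.5 hours

From the circular-orbit relation v² = μ/r at r = 13800 km: μ = v²r = (3.20)² × 13800 = 1.41312×10^5 km³/s².
Transfer-ellipse semi-major axis a_t = (r₁ + r₂)/2 = (13800 + 66100)/2 = 39950 km.
By Kepler's third law the transfer-orbit period is T = 2π√(a_t³/μ), so t = T/2 = 66730 s.
Converting: 66730 s ÷ 3600 s/hour = 18.5 hours.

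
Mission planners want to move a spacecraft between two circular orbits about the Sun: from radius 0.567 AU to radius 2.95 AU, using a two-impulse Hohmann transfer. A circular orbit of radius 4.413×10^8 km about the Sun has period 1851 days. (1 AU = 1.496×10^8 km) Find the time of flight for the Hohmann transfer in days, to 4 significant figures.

t = 426.0 days

From Kepler's third law T² = 4π²r³/μ at r = 4.413×10^8 km, T = 1851 days = 1851 × 86400 s = 1.599264×10^8 s: μ = 4π²r³/T² = 1.32654×10^11 km³/s².
In km: r₁ = 0.567 × 1.496×10^8 = 8.48232×10^7 km; r₂ = 2.95 × 1.496×10^8 = 4.4132×10^8 km.
The Hohmann ellipse has a_t = (r₁ + r₂)/2 = 2.630716×10^8 km.
Half the transfer-orbit period gives t = π√(a_t³/μ) = 3.6804×10^7 s.
Converting: 3.6804×10^7 s ÷ 86400 s/day = 426.0 days.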